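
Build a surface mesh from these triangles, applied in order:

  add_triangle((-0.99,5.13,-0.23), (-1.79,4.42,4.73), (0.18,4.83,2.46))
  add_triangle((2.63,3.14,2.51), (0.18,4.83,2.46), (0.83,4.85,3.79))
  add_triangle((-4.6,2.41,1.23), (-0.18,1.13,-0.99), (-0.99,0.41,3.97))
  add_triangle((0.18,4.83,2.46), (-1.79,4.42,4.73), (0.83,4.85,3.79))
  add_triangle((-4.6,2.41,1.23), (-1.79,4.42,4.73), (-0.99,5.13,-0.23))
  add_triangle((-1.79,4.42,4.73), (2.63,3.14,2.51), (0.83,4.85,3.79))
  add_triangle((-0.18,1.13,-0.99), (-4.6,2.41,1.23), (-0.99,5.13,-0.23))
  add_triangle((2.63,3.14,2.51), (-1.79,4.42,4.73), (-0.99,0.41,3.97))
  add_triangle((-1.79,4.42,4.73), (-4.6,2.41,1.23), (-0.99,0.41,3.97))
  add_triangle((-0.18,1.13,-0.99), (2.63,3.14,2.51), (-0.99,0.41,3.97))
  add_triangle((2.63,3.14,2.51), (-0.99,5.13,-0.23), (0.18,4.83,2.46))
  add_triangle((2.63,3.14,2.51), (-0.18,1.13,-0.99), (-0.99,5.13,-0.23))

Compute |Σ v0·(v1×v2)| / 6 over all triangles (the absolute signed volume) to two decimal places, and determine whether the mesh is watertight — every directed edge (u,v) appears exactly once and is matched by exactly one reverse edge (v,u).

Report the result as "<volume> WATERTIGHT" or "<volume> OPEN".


Per-triangle v0·(v1×v2)/6:
  t1: +6.8303
  t2: +2.1939
  t3: -2.8556
  t4: +3.3723
  t5: +16.3508
  t6: +2.2743
  t7: +3.2773
  t8: +9.6334
  t9: +10.2461
  t10: -3.4683
  t11: +4.8849
  t12: +2.6852
Σ = +55.4246 → |volume| = 55.42

Directed edges: 36 total, each appears once with its reverse present → watertight.

55.42 WATERTIGHT


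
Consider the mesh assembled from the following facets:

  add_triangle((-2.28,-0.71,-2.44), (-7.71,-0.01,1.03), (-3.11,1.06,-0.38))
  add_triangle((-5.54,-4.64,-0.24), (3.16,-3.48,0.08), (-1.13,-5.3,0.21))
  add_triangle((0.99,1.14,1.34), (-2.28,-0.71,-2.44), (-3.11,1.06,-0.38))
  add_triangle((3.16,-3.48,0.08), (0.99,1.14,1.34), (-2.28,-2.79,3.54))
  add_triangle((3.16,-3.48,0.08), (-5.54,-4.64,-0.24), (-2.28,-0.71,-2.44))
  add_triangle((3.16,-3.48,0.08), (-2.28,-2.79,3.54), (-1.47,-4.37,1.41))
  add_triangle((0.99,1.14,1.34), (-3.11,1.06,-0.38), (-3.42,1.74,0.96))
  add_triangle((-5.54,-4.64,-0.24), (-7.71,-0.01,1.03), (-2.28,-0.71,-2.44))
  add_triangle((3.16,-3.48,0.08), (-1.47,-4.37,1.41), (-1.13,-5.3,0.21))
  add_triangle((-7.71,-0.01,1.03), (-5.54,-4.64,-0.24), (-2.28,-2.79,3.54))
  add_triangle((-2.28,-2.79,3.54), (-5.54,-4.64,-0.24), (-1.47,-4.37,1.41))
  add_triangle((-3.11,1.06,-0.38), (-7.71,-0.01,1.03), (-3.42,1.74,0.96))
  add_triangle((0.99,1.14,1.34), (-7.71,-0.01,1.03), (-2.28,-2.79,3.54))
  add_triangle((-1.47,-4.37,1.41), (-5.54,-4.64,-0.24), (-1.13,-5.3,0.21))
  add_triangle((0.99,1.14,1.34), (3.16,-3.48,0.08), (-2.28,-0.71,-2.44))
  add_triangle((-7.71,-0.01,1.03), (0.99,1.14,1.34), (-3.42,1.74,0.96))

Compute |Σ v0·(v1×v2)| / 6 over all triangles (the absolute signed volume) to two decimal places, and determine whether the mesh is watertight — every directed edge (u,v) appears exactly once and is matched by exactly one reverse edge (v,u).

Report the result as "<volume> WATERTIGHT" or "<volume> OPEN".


108.67 WATERTIGHT

Per-triangle v0·(v1×v2)/6:
  t1: +4.4754
  t2: +1.6936
  t3: +0.7156
  t4: +7.8969
  t5: +13.3072
  t6: +7.3074
  t7: +0.6923
  t8: +15.4485
  t9: +4.2356
  t10: +22.7710
  t11: +9.3478
  t12: +2.4710
  t13: +10.0069
  t14: +5.1734
  t15: +0.5677
  t16: +2.5640
Σ = +108.6742 → |volume| = 108.67

Directed edges: 48 total, each appears once with its reverse present → watertight.


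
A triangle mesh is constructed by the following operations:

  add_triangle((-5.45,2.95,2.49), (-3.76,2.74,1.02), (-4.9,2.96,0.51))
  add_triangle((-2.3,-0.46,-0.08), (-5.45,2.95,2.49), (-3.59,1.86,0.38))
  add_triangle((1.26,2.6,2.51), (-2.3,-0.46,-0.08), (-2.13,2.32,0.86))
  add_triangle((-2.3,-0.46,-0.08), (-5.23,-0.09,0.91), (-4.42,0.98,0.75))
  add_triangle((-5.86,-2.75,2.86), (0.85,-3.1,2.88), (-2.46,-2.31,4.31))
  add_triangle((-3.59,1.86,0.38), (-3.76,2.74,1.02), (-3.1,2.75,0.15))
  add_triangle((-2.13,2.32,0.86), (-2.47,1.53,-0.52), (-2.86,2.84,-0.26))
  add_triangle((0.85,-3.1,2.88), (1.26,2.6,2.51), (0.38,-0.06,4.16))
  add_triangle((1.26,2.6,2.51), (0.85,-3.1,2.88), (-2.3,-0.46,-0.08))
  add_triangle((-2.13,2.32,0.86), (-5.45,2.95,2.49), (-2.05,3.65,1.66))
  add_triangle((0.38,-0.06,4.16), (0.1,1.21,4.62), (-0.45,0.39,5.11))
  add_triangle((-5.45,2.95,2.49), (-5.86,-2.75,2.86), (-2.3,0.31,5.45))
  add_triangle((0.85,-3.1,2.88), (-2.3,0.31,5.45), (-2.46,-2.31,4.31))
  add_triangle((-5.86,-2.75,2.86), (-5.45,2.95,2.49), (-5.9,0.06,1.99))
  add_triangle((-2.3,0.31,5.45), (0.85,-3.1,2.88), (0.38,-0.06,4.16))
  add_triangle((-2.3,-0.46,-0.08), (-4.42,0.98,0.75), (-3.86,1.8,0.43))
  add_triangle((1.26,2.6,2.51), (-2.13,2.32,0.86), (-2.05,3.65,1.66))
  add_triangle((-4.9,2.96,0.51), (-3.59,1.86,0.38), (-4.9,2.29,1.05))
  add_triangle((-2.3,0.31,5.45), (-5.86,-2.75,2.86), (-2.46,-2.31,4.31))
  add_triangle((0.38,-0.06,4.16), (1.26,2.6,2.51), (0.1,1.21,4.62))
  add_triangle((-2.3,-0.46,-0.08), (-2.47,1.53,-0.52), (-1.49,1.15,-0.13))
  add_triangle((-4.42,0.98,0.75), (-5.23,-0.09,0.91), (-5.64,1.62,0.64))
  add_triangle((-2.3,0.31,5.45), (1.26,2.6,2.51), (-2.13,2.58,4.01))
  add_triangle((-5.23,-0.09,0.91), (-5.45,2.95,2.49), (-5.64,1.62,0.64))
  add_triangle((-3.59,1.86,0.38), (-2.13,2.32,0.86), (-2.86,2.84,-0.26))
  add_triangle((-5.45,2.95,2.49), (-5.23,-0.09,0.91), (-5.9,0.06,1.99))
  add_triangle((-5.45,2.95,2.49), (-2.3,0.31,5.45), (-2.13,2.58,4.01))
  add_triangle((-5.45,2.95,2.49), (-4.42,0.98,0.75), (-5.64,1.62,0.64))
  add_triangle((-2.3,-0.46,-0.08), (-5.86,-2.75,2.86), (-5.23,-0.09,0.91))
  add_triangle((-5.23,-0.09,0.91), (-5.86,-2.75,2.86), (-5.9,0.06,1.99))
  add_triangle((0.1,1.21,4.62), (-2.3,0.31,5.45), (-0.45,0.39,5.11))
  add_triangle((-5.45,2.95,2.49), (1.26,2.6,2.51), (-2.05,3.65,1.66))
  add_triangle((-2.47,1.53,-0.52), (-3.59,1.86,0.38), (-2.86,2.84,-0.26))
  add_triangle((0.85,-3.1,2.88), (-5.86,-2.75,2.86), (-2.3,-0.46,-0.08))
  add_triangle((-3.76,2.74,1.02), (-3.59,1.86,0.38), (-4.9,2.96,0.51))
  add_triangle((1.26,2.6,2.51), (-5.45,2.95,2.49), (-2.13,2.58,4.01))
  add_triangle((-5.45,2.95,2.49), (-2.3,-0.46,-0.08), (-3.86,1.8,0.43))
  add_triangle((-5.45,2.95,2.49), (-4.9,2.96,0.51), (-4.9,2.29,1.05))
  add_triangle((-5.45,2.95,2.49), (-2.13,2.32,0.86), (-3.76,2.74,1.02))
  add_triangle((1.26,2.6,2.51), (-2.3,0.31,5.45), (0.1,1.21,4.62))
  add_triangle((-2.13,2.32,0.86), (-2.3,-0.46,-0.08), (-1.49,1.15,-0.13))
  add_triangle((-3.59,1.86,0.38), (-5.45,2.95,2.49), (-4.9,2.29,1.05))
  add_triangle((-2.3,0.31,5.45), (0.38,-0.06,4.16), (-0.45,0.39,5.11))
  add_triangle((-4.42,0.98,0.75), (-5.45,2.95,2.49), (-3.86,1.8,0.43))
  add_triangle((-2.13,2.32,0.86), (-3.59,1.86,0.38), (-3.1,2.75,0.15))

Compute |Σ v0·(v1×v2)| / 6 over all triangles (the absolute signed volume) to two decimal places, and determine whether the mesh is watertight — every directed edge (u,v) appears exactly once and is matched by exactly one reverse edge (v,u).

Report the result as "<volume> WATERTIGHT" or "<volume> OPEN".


99.35 OPEN

Per-triangle v0·(v1×v2)/6:
  t1: +0.9116
  t2: +1.8662
  t3: -1.7552
  t4: +0.4490
  t5: +6.9070
  t6: +0.5101
  t7: -0.4346
  t8: +3.2584
  t9: -5.6569
  t10: +1.0280
  t11: +0.7079
  t12: +23.5084
  t13: +6.6943
  t14: +4.3154
  t15: +5.7748
  t16: +0.4878
  t17: -0.3450
  t18: +0.1326
  t19: +9.1032
  t20: +1.5009
  t21: -0.1803
  t22: -0.2857
  t23: +5.9316
  t24: +3.2131
  t25: +0.9252
  t26: +2.3390
  t27: +8.2815
  t28: -0.8328
  t29: +1.7833
  t30: +2.4838
  t31: +1.2833
  t32: +4.9636
  t33: +0.5508
  t34: +2.1163
  t35: -0.1609
  t36: +5.0535
  t37: -1.7680
  t38: +0.9011
  t39: +0.6674
  t40: +2.5795
  t41: -0.6008
  t42: -0.3249
  t43: +0.6525
  t44: +1.3773
  t45: -0.5639
Σ = +99.3498 → |volume| = 99.35

Directed edges: 135 total; 9 unmatched, e.g. (-3.59,1.86,0.38)→(-2.3,-0.46,-0.08) → open.


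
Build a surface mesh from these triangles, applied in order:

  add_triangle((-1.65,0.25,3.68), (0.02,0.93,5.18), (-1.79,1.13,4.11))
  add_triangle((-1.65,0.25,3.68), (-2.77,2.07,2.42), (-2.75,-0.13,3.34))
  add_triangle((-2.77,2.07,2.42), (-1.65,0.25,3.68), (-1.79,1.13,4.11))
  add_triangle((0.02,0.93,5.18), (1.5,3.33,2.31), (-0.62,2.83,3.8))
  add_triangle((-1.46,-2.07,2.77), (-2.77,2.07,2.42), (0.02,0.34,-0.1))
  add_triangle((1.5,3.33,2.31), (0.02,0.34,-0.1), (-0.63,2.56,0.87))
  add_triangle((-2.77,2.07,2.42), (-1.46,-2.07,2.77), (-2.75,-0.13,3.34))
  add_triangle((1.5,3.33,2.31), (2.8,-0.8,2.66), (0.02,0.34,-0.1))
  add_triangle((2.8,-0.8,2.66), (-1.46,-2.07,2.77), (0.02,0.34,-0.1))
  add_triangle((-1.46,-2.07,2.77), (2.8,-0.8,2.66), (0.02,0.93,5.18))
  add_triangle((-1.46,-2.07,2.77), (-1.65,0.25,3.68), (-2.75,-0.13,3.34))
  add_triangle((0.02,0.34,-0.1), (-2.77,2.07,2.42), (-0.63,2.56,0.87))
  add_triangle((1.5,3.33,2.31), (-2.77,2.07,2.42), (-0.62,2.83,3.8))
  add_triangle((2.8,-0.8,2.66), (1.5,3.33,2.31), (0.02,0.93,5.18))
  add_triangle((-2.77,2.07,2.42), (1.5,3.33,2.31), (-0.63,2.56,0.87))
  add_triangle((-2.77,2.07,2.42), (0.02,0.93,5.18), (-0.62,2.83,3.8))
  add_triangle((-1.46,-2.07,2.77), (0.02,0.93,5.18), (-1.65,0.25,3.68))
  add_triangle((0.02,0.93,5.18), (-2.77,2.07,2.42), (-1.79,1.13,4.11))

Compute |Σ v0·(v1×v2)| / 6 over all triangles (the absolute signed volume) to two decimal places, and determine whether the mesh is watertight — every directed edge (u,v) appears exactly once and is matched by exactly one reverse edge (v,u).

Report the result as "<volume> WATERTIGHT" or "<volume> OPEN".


Per-triangle v0·(v1×v2)/6:
  t1: +1.2037
  t2: +1.8327
  t3: +0.9409
  t4: +4.3622
  t5: -0.1245
  t6: +0.2654
  t7: -0.1395
  t8: +0.3515
  t9: -0.5325
  t10: +7.8054
  t11: +1.6869
  t12: +0.1320
  t13: +2.7396
  t14: +8.6659
  t15: +2.8353
  t16: +4.2574
  t17: +3.1672
  t18: +1.6090
Σ = +41.0587 → |volume| = 41.06

Directed edges: 54 total, each appears once with its reverse present → watertight.

41.06 WATERTIGHT


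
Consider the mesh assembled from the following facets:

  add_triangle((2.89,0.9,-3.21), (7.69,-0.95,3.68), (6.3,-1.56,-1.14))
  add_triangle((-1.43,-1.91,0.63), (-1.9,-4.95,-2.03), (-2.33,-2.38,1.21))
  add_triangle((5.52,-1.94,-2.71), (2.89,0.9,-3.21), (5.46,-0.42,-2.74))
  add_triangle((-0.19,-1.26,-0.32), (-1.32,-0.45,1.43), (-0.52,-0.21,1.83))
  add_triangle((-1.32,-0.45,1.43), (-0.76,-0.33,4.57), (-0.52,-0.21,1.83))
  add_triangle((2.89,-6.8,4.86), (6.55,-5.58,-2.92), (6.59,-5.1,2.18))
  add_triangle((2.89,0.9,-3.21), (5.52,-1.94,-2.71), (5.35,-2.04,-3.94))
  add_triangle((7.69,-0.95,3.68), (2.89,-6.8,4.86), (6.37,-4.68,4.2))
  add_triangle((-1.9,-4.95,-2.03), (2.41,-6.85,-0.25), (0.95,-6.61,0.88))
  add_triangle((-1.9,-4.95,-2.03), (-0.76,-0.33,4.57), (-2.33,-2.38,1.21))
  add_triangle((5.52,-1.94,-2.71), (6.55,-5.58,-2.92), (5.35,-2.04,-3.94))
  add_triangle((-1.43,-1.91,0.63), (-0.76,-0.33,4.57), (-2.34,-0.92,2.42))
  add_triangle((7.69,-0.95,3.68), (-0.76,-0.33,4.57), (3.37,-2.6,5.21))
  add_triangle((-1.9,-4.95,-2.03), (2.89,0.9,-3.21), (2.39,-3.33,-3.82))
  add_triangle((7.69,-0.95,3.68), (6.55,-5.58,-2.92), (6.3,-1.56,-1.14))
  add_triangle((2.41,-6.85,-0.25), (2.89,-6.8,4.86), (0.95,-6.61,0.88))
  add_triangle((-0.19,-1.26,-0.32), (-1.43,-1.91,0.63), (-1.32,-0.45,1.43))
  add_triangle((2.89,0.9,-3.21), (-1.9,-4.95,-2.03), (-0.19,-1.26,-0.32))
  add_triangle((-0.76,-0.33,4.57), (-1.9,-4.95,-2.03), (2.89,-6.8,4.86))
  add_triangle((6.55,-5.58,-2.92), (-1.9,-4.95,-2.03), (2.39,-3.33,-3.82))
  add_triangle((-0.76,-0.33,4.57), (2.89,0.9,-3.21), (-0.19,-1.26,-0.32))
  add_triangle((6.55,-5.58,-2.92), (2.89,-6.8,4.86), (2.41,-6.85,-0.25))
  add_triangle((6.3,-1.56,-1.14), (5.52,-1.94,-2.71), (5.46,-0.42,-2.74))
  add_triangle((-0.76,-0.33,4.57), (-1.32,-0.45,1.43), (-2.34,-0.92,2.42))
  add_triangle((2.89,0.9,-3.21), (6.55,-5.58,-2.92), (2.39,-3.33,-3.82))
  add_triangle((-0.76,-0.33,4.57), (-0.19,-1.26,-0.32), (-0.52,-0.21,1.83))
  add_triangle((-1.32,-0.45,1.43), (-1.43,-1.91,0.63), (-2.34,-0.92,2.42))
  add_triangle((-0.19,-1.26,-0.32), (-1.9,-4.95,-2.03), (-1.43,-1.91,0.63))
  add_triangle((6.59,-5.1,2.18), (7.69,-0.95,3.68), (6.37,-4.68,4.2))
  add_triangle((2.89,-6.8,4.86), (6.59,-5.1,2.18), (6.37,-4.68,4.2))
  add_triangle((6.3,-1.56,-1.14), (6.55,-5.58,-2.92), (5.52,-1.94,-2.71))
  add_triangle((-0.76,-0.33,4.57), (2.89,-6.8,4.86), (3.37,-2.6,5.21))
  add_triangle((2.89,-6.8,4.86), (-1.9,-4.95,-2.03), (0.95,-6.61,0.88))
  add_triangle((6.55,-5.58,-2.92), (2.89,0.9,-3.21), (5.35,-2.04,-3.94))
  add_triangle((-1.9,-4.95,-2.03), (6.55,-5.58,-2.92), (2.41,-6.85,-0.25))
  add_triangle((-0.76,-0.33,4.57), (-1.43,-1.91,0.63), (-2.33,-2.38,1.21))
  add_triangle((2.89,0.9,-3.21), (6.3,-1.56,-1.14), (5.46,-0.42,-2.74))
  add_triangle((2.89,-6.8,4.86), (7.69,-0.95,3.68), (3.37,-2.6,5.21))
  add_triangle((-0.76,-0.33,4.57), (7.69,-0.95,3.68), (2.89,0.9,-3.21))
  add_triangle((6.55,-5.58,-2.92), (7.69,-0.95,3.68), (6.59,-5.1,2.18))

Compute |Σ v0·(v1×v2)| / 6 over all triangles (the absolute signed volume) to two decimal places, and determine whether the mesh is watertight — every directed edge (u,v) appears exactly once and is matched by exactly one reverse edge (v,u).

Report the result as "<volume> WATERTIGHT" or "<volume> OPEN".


317.25 WATERTIGHT

Per-triangle v0·(v1×v2)/6:
  t1: +11.2955
  t2: -0.3948
  t3: +2.3652
  t4: -0.3369
  t5: -0.0072
  t6: +27.6866
  t7: +2.5781
  t8: +7.8387
  t9: +7.5657
  t10: +4.3564
  t11: +4.0045
  t12: +1.9993
  t13: +11.8538
  t14: +5.6789
  t15: +19.3392
  t16: +8.6590
  t17: -0.0771
  t18: -1.2800
  t19: +25.3473
  t20: +15.6881
  t21: -2.1789
  t22: +28.2927
  t23: +2.7289
  t24: +0.1026
  t25: +12.8241
  t26: -0.1963
  t27: -0.0113
  t28: -0.4555
  t29: +11.1842
  t30: +11.5602
  t31: +6.0675
  t32: +14.5455
  t33: +5.7112
  t34: -0.4254
  t35: +20.9773
  t36: -0.7090
  t37: +0.3425
  t38: +19.9744
  t39: +5.4533
  t40: +27.3045
Σ = +317.2530 → |volume| = 317.25

Directed edges: 120 total, each appears once with its reverse present → watertight.


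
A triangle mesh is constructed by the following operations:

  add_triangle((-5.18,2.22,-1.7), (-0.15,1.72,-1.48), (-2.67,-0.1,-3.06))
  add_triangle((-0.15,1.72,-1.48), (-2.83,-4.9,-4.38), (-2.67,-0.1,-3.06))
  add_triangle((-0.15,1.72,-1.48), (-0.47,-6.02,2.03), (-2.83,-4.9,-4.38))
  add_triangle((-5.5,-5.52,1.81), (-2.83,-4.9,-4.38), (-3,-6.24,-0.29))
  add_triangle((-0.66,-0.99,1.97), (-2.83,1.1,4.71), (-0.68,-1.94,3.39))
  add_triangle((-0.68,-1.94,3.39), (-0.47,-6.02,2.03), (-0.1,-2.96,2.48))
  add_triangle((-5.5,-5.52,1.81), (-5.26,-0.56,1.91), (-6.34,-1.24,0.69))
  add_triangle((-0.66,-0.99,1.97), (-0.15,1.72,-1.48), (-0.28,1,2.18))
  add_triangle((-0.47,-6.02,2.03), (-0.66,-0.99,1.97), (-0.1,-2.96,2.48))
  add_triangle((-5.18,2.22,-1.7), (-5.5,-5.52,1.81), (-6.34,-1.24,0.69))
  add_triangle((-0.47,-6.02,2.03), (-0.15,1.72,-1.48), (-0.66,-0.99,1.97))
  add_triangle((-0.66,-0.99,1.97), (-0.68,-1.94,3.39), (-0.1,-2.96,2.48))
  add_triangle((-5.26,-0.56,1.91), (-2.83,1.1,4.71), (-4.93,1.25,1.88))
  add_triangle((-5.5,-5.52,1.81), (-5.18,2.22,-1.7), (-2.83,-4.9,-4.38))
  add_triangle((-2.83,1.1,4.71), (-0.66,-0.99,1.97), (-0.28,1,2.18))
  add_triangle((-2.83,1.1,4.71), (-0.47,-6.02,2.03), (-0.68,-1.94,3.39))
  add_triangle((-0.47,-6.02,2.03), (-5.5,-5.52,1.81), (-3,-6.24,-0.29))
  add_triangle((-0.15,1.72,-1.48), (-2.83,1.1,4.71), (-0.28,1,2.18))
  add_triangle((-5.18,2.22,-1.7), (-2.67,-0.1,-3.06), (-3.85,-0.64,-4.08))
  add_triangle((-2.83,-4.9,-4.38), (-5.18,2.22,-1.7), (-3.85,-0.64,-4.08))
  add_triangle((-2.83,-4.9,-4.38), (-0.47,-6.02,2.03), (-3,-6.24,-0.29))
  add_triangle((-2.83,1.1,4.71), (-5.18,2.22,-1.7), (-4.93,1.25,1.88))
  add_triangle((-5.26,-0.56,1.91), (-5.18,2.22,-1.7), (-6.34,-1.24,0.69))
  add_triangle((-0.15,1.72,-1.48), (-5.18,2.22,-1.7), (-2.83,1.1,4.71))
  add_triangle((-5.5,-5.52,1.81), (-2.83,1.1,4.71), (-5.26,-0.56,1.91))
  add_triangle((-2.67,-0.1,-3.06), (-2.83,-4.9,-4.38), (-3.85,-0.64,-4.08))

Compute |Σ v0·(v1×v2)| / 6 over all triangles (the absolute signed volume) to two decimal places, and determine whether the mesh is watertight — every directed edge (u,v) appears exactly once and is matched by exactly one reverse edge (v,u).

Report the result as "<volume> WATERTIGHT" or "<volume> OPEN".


155.12 OPEN

Per-triangle v0·(v1×v2)/6:
  t1: +4.6585
  t2: +3.6634
  t3: +0.4894
  t4: +13.3100
  t5: -0.4216
  t6: +1.1457
  t7: +6.8813
  t8: -0.5887
  t9: -1.0816
  t10: +6.4923
  t11: -0.9929
  t12: -0.1997
  t13: +5.6193
  t14: +42.5485
  t15: +1.3741
  t16: +5.3095
  t17: +12.0471
  t18: +2.0704
  t19: +1.2918
  t20: +8.0406
  t21: +9.3295
  t22: +3.8597
  t23: +5.6908
  t24: +7.9208
  t25: +15.6996
  t26: +0.9598
Σ = +155.1176 → |volume| = 155.12

Directed edges: 78 total; 6 unmatched, e.g. (-4.93,1.25,1.88)→(-5.26,-0.56,1.91) → open.


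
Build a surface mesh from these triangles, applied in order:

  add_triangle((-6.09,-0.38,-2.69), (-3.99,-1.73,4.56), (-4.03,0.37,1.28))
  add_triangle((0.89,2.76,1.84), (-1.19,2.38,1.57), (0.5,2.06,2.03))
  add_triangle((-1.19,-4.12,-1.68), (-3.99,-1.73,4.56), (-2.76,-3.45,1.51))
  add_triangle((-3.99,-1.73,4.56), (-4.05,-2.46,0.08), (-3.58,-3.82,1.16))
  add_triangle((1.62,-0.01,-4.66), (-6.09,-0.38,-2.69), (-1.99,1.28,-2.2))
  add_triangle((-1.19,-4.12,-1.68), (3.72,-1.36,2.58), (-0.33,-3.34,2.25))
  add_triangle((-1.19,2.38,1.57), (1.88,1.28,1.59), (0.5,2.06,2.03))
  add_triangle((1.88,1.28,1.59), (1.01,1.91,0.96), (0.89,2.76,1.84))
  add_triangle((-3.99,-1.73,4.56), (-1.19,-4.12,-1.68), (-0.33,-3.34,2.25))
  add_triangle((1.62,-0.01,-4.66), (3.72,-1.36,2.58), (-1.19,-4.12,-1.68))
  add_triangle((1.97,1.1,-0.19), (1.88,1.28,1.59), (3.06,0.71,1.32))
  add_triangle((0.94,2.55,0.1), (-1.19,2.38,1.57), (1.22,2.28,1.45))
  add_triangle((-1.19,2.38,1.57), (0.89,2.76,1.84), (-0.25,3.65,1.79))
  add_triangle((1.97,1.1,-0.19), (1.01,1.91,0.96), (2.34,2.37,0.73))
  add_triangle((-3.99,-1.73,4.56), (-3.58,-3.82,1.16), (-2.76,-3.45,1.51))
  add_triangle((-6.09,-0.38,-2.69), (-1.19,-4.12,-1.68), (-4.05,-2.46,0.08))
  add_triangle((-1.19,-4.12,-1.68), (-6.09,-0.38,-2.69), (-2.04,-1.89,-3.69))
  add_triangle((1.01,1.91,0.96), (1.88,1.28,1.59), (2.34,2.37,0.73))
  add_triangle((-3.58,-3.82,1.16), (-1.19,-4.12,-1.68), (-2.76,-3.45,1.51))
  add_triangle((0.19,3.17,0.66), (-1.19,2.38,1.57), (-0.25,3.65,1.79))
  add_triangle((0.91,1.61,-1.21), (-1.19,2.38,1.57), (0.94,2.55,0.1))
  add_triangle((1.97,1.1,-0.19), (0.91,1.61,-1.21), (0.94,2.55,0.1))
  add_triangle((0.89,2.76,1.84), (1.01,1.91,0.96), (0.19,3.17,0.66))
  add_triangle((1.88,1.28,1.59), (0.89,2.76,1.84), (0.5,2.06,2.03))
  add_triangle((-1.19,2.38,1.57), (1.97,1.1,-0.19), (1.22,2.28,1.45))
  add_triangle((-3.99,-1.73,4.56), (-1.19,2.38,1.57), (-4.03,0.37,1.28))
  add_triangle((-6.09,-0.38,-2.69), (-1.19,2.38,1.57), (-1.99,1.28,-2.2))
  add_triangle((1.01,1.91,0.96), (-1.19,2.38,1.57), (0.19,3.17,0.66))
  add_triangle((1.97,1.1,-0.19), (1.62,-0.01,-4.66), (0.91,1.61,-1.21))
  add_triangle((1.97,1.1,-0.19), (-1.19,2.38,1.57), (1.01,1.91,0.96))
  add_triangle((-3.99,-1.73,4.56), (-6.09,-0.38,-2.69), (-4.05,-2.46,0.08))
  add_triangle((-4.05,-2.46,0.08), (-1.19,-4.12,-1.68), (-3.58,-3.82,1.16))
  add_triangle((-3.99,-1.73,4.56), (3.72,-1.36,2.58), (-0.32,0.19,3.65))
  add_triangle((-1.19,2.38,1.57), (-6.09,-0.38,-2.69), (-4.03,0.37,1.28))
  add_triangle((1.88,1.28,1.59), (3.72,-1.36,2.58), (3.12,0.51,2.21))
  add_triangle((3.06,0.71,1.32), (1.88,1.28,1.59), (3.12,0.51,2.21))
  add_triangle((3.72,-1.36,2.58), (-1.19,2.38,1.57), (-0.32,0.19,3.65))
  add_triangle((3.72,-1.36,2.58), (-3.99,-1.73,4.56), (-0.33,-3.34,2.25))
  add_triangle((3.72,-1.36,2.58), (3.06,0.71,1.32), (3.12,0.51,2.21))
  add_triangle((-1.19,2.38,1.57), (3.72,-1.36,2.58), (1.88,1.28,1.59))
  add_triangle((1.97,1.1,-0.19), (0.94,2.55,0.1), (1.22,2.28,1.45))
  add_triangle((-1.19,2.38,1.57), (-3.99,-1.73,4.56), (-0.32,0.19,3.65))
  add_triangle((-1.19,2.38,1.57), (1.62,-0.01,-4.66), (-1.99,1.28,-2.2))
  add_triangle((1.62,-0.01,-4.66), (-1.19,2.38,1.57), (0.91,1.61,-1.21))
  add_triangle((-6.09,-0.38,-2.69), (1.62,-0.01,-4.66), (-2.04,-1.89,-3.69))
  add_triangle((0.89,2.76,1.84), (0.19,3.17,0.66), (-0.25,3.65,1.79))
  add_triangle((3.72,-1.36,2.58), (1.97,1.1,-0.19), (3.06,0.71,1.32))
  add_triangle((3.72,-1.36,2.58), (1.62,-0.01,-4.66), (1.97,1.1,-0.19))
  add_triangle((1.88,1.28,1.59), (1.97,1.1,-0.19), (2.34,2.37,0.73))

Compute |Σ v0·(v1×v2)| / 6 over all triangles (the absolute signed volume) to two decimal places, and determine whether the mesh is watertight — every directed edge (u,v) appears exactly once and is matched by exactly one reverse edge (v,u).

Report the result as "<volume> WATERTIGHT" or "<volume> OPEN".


Per-triangle v0·(v1×v2)/6:
  t1: +8.5881
  t2: +0.5925
  t3: -0.6145
  t4: +5.4872
  t5: +7.8104
  t6: +8.8345
  t7: -0.2183
  t8: +0.3450
  t9: +10.9515
  t10: +16.6421
  t11: +0.7029
  t12: +1.4336
  t13: +0.5683
  t14: +0.0532
  t15: +1.9129
  t16: +10.2608
  t17: +9.3872
  t18: +0.5041
  t19: +1.6694
  t20: +0.4591
  t21: +0.9200
  t22: +0.8152
  t23: +0.3834
  t24: +0.4989
  t25: -0.8031
  t26: +6.7004
  t27: +6.2775
  t28: -0.9043
  t29: +1.9664
  t30: +0.4138
  t31: +11.3553
  t32: +4.3899
  t33: +7.9865
  t34: +6.3010
  t35: +0.2366
  t36: +0.4568
  t37: +4.5606
  t38: +10.8206
  t39: +0.8733
  t40: +2.5766
  t41: +0.9423
  t42: +6.2790
  t43: +4.4422
  t44: +1.7101
  t45: +9.3032
  t46: +0.7077
  t47: +0.8591
  t48: +5.9651
  t49: +0.5462
Σ = +181.9506 → |volume| = 181.95

Directed edges: 147 total; 3 unmatched, e.g. (-1.19,-4.12,-1.68)→(1.62,-0.01,-4.66) → open.

181.95 OPEN


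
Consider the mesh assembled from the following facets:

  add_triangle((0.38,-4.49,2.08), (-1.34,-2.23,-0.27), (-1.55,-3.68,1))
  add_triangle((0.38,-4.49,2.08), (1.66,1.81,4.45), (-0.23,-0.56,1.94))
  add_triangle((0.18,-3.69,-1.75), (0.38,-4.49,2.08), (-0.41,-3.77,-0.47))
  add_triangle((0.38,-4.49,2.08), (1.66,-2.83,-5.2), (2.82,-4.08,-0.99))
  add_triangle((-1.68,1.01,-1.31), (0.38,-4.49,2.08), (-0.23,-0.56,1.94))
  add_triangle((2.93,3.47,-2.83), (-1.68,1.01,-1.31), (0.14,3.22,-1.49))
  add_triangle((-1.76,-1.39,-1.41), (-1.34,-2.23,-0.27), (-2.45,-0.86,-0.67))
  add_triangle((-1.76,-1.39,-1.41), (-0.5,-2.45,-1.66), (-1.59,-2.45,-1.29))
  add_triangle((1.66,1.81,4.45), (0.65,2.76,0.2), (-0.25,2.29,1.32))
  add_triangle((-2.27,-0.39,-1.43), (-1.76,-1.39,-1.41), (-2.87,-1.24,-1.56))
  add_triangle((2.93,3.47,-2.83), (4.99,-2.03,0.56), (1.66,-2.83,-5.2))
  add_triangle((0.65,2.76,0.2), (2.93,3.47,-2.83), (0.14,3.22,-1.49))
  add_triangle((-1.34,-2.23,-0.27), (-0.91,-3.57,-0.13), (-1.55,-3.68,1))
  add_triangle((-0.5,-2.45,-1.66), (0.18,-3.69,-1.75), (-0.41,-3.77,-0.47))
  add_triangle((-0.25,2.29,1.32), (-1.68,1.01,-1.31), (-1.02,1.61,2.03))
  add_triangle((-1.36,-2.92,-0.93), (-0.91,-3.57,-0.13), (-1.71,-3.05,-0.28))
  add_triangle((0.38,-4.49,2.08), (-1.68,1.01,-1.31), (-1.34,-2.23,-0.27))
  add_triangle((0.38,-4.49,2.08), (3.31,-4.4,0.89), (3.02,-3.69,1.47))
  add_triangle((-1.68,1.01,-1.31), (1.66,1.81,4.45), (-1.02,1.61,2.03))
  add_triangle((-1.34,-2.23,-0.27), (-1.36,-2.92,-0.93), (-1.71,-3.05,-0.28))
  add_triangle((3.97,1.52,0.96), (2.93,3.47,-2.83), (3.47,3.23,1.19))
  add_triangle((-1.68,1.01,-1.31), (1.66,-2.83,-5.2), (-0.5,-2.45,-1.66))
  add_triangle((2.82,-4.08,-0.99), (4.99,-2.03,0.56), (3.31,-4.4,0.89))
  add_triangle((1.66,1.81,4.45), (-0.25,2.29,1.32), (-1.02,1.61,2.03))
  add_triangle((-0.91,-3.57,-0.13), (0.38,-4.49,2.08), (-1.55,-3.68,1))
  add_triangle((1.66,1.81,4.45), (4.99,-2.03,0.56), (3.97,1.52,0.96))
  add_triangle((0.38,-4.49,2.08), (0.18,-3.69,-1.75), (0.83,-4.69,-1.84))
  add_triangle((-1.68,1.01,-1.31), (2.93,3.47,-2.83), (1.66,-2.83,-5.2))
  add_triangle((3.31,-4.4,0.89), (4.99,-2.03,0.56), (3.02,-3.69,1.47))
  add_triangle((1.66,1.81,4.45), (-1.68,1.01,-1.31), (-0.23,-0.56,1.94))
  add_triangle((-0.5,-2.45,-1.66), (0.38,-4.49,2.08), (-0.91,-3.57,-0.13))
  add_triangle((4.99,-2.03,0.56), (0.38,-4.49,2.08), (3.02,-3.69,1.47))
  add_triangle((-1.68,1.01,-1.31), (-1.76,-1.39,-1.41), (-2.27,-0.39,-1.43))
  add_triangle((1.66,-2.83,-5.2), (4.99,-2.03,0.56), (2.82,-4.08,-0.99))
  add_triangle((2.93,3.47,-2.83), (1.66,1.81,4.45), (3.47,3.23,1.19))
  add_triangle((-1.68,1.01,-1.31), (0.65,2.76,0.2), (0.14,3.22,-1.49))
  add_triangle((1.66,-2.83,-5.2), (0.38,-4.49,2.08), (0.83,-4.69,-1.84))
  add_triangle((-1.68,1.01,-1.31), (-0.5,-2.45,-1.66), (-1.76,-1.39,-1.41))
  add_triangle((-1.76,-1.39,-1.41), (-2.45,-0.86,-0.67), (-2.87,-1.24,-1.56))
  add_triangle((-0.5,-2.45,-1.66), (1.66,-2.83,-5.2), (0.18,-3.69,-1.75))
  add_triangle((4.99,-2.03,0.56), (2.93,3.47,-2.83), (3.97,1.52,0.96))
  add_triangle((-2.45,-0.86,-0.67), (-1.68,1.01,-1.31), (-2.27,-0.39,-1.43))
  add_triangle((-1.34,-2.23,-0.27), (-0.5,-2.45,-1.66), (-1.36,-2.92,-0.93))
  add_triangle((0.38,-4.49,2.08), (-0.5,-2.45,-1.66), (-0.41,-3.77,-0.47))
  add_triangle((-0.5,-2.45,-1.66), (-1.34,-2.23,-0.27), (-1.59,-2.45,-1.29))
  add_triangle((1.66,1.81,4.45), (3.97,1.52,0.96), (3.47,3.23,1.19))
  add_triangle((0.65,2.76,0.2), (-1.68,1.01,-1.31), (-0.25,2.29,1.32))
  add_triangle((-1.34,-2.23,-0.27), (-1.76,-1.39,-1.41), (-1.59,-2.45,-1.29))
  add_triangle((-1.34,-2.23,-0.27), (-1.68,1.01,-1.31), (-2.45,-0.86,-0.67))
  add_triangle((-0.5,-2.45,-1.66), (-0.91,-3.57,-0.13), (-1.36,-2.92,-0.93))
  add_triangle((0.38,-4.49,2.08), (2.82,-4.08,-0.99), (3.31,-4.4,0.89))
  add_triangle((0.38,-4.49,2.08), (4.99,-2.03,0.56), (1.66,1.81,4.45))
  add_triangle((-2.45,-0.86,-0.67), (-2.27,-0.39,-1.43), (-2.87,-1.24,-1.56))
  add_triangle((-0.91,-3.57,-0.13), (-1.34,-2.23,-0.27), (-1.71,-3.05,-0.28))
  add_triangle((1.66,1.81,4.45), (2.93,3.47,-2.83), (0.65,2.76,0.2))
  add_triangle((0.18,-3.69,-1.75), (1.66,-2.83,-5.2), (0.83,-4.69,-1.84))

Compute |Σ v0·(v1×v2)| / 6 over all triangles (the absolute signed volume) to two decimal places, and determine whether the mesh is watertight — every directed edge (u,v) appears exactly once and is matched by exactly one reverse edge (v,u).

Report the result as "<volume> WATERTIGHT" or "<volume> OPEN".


170.02 WATERTIGHT

Per-triangle v0·(v1×v2)/6:
  t1: -1.0089
  t2: +3.3781
  t3: +1.6680
  t4: +8.9962
  t5: +2.1801
  t6: +2.3895
  t7: +0.6977
  t8: +0.4314
  t9: +2.2230
  t10: +0.1872
  t11: +26.5443
  t12: +2.5513
  t13: +0.5893
  t14: +0.6841
  t15: +1.2699
  t16: +0.3951
  t17: +0.5915
  t18: +1.8005
  t19: -1.3407
  t20: +0.0394
  t21: +4.9971
  t22: +4.3502
  t23: +4.5825
  t24: +1.8790
  t25: +1.8455
  t26: +10.0535
  t27: +1.5184
  t28: +12.1368
  t29: +1.8108
  t30: +2.2833
  t31: +1.5910
  t32: +0.0924
  t33: +0.2516
  t34: +10.7965
  t35: +2.2541
  t36: +1.1269
  t37: +2.1553
  t38: +0.8417
  t39: +0.1562
  t40: +1.9360
  t41: +10.2307
  t42: +0.3873
  t43: -0.0083
  t44: -0.3516
  t45: +0.4186
  t46: +4.8209
  t47: +1.5203
  t48: +0.2871
  t49: -0.5481
  t50: +0.6365
  t51: +4.2047
  t52: +19.5844
  t53: +0.2056
  t54: -0.0272
  t55: +5.9462
  t56: +1.7861
Σ = +170.0191 → |volume| = 170.02

Directed edges: 168 total, each appears once with its reverse present → watertight.


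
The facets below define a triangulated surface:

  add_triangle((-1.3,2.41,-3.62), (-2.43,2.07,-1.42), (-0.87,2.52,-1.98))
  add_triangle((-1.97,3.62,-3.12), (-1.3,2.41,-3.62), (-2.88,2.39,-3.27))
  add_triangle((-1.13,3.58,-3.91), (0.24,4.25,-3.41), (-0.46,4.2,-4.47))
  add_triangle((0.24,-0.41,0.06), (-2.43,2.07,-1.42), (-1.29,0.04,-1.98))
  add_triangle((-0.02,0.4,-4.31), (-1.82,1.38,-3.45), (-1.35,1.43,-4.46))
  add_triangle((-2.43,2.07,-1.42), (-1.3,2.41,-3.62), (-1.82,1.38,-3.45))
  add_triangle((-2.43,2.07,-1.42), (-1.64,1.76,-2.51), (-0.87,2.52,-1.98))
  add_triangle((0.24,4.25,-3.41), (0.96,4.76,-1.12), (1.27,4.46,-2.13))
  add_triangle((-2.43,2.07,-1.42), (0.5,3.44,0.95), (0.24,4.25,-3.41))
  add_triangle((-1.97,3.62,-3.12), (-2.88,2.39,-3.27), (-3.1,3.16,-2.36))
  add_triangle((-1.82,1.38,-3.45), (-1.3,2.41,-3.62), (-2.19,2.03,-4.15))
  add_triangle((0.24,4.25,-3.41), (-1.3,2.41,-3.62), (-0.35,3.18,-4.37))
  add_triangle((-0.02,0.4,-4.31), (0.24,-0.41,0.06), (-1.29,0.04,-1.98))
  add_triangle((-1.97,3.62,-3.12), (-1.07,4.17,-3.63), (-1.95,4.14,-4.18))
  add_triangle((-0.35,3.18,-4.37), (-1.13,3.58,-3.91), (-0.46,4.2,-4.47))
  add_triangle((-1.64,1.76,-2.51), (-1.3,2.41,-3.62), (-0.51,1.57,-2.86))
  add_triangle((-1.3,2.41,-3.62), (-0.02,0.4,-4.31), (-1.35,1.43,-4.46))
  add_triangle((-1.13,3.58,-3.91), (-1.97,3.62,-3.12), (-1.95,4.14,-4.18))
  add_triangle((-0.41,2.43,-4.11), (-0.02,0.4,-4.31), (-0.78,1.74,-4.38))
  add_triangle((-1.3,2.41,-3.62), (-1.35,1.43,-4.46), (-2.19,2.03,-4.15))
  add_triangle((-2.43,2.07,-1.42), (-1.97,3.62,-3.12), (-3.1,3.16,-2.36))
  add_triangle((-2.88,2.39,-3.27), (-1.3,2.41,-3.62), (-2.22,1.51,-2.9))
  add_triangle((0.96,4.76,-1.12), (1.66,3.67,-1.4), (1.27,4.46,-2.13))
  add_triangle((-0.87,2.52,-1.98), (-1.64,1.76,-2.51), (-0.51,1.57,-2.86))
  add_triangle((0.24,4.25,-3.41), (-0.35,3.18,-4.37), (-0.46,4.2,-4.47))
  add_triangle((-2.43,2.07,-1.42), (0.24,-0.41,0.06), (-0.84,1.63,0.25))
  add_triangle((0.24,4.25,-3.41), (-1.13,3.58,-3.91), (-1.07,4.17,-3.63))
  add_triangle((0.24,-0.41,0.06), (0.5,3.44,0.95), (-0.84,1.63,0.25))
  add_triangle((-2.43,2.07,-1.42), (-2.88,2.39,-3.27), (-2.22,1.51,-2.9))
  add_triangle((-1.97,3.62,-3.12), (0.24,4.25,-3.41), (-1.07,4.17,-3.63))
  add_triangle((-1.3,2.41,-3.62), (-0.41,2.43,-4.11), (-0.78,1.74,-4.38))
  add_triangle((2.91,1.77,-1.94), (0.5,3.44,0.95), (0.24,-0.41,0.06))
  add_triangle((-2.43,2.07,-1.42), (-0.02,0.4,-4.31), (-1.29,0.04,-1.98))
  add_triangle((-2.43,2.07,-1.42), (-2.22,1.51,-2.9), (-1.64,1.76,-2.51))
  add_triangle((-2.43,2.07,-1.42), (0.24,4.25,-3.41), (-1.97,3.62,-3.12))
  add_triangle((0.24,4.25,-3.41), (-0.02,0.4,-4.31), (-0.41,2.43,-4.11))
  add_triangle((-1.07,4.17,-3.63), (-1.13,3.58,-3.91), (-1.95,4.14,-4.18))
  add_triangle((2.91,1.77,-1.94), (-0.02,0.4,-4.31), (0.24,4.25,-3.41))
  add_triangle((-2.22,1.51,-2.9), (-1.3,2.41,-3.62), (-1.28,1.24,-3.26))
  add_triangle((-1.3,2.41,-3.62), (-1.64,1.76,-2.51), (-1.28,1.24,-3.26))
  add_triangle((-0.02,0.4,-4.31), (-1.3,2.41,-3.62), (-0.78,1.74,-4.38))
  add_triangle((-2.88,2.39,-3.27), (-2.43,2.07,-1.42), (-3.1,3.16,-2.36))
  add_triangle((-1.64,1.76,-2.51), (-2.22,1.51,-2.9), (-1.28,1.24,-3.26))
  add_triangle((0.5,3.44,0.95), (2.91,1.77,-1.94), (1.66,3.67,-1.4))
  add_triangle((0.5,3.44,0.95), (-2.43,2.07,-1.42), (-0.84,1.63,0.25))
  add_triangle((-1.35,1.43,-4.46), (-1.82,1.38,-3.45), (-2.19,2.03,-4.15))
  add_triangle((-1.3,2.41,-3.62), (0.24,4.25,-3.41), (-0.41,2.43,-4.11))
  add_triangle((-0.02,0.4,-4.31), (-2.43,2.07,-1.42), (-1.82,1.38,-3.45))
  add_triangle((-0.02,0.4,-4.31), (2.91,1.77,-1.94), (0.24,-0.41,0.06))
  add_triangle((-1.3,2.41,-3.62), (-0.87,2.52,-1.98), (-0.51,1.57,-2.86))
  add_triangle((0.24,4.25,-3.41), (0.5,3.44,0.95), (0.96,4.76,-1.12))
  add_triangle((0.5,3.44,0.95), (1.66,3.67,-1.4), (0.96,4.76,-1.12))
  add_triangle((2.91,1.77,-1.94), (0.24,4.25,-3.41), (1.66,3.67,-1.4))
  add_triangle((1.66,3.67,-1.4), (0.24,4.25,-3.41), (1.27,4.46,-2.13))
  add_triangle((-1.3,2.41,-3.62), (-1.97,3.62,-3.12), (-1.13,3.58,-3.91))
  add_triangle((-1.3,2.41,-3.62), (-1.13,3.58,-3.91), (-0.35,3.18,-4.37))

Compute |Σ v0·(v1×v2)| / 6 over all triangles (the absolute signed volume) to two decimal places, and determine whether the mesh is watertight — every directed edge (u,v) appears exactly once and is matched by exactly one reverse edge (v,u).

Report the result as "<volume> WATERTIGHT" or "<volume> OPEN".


45.50 WATERTIGHT

Per-triangle v0·(v1×v2)/6:
  t1: +1.2844
  t2: +1.4786
  t3: +0.5257
  t4: +0.0677
  t5: +0.3047
  t6: +1.4563
  t7: -0.9016
  t8: +1.2374
  t9: +6.7454
  t10: +1.3542
  t11: -0.1301
  t12: -1.2173
  t13: +0.3969
  t14: +0.4361
  t15: +0.5090
  t16: +0.1211
  t17: +1.0439
  t18: -0.1513
  t19: +0.7434
  t20: +0.7610
  t21: +0.0173
  t22: +0.5844
  t23: +0.6309
  t24: -0.7204
  t25: +0.4854
  t26: +0.0320
  t27: +0.6913
  t28: +0.0726
  t29: +0.2038
  t30: +0.2385
  t31: +0.6098
  t32: +0.6806
  t33: +2.0335
  t34: -0.4751
  t35: +0.7597
  t36: +1.4811
  t37: +0.4050
  t38: +7.9557
  t39: +0.6338
  t40: -0.4205
  t41: +0.0974
  t42: +0.3478
  t43: -0.3284
  t44: +2.1020
  t45: +0.9163
  t46: +0.2132
  t47: +1.5439
  t48: -0.6667
  t49: +1.1218
  t50: +0.3429
  t51: +1.2319
  t52: +1.2014
  t53: +3.6094
  t54: +0.3766
  t55: +0.7559
  t56: +0.6739
Σ = +45.5041 → |volume| = 45.50

Directed edges: 168 total, each appears once with its reverse present → watertight.


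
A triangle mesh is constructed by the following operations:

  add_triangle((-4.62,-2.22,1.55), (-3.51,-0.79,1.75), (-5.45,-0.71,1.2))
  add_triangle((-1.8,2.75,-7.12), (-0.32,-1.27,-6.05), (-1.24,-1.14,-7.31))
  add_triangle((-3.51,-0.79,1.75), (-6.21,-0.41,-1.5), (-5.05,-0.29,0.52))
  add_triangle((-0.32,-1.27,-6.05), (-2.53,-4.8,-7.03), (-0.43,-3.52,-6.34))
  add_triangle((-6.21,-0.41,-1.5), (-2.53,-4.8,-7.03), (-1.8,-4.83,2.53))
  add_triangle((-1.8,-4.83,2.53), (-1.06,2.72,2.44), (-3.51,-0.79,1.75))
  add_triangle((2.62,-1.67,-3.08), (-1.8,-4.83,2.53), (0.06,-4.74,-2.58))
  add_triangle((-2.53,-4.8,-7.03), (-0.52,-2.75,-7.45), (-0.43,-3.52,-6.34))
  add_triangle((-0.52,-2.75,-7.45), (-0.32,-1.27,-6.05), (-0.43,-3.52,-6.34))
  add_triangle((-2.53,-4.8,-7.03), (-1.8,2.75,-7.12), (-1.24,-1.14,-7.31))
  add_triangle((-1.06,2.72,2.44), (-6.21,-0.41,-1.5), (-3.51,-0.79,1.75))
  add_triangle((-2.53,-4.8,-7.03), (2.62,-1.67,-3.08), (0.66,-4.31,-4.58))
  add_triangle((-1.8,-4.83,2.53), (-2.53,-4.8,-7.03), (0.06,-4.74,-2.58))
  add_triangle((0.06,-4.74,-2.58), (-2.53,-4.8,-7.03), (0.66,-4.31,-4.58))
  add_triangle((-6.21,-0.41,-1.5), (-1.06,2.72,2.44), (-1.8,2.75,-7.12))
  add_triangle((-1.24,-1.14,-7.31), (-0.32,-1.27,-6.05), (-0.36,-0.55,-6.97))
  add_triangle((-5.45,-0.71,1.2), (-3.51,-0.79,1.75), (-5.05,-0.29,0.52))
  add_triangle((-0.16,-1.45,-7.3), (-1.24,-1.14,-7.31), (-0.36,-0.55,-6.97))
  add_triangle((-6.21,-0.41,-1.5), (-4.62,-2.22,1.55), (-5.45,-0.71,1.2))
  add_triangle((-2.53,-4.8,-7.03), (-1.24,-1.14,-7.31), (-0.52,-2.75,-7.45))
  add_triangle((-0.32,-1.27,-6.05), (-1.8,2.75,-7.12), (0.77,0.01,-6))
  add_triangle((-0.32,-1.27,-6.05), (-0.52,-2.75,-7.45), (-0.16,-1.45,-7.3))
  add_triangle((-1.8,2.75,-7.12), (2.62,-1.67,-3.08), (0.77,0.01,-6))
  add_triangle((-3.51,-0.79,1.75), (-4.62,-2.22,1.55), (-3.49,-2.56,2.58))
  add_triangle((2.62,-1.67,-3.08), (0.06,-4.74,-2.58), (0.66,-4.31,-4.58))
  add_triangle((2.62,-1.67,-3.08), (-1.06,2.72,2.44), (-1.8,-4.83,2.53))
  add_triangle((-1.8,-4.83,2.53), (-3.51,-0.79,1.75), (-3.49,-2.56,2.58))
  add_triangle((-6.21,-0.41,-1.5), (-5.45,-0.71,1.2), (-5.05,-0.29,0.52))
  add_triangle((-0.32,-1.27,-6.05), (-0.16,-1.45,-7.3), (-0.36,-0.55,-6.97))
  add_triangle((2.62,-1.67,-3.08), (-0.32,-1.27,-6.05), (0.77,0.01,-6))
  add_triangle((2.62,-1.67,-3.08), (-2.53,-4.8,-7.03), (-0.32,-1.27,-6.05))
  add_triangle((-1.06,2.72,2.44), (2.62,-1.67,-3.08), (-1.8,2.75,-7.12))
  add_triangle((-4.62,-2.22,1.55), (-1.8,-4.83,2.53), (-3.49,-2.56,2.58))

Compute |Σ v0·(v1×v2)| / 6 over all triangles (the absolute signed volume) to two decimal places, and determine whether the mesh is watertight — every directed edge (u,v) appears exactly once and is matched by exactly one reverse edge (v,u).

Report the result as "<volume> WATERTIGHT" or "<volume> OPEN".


192.95 OPEN

Per-triangle v0·(v1×v2)/6:
  t1: +1.2752
  t2: +3.0861
  t3: -1.1220
  t4: -4.4466
  t5: +45.5153
  t6: +7.7736
  t7: +7.3999
  t8: +3.0215
  t9: +0.1648
  t10: +8.9629
  t11: +9.0593
  t12: +6.3382
  t13: +17.0537
  t14: +6.6852
  t15: +27.3097
  t16: -0.7892
  t17: +0.1476
  t18: +1.0176
  t19: +4.0213
  t20: +5.9440
  t21: +6.4759
  t22: -0.2600
  t23: +1.5458
  t24: +1.3620
  t25: +3.5483
  t26: +3.4857
  t27: -0.4796
  t28: +0.7436
  t29: -0.2075
  t30: +4.6845
  t31: +11.5555
  t32: +9.0805
  t33: +2.9926
Σ = +192.9458 → |volume| = 192.95

Directed edges: 99 total; 9 unmatched, e.g. (-6.21,-0.41,-1.5)→(-2.53,-4.8,-7.03) → open.


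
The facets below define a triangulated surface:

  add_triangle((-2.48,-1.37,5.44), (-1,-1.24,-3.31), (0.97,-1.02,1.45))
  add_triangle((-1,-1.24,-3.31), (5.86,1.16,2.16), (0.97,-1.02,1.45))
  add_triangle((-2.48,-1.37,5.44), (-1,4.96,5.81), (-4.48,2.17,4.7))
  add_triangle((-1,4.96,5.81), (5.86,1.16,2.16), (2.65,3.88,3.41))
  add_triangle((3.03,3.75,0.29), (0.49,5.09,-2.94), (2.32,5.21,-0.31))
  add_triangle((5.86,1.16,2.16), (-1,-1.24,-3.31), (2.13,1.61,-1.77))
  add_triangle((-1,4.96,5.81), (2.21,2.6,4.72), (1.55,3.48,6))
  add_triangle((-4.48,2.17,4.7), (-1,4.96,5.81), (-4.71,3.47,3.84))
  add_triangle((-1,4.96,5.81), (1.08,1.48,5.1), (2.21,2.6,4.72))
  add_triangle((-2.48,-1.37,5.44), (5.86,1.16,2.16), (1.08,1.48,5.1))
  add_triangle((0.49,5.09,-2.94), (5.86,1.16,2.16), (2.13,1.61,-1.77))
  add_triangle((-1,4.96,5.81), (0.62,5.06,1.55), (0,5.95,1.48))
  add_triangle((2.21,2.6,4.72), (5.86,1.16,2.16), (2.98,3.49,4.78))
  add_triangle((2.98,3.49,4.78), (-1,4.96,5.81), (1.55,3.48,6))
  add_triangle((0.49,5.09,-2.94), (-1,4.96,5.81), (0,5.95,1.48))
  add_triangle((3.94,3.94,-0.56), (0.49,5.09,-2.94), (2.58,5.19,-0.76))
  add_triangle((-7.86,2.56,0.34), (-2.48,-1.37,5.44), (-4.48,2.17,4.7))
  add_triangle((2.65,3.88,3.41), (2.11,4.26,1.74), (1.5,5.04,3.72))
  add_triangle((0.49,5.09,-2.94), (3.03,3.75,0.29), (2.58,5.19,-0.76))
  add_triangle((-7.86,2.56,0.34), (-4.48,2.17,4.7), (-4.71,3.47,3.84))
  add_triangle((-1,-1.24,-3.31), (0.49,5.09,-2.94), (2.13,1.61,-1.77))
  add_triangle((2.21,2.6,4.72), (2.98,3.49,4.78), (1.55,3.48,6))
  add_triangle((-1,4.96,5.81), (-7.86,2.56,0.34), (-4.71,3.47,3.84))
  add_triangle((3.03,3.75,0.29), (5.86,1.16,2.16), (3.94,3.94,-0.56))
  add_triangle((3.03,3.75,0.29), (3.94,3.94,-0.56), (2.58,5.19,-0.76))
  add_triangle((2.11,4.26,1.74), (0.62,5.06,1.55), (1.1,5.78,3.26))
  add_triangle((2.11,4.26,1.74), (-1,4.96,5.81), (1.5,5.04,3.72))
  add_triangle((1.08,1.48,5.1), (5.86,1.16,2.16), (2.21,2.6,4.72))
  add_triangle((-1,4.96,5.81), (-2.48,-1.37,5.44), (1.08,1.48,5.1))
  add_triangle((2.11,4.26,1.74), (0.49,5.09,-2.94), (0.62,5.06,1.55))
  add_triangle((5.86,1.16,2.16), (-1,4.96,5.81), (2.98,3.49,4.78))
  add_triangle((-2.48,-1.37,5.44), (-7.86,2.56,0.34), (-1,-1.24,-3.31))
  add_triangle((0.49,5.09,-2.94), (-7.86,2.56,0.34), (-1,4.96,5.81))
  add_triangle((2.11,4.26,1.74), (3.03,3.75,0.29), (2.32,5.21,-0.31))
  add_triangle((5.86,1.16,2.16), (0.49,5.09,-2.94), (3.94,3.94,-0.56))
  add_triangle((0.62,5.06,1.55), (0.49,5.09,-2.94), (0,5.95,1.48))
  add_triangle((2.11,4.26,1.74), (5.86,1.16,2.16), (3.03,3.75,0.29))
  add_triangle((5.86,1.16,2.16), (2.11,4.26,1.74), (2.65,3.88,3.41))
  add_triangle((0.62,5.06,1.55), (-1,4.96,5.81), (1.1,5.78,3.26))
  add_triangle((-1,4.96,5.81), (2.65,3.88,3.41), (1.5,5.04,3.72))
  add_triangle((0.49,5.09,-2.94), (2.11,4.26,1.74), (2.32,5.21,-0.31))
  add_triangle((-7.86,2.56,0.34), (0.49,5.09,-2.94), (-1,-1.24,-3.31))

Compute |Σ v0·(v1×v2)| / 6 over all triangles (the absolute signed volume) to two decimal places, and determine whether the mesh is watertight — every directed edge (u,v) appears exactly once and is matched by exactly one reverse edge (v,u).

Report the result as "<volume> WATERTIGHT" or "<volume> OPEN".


Per-triangle v0·(v1×v2)/6:
  t1: +4.5560
  t2: +4.5937
  t3: +18.6250
  t4: +7.9906
  t5: +2.3230
  t6: +6.0143
  t7: -1.2312
  t8: +7.9055
  t9: +5.7009
  t10: +11.8948
  t11: +8.8382
  t12: +3.1026
  t13: +3.2860
  t14: +4.5698
  t15: +1.9474
  t16: +3.7315
  t17: +17.8215
  t18: +2.1502
  t19: -0.7322
  t20: +8.0420
  t21: +7.3734
  t22: +0.9510
  t23: +7.4505
  t24: +3.6392
  t25: +1.4211
  t26: +1.8510
  t27: +1.4007
  t28: +5.1011
  t29: +15.6975
  t30: +5.9764
  t31: +1.0458
  t32: +20.5041
  t33: +57.3776
  t34: +2.2595
  t35: -0.1817
  t36: +2.7276
  t37: +6.0635
  t38: +5.9776
  t39: +3.4371
  t40: +3.8353
  t41: +2.5874
  t42: +29.0469
Σ = +306.6719 → |volume| = 306.67

Directed edges: 126 total; 6 unmatched, e.g. (0.97,-1.02,1.45)→(-2.48,-1.37,5.44) → open.

306.67 OPEN


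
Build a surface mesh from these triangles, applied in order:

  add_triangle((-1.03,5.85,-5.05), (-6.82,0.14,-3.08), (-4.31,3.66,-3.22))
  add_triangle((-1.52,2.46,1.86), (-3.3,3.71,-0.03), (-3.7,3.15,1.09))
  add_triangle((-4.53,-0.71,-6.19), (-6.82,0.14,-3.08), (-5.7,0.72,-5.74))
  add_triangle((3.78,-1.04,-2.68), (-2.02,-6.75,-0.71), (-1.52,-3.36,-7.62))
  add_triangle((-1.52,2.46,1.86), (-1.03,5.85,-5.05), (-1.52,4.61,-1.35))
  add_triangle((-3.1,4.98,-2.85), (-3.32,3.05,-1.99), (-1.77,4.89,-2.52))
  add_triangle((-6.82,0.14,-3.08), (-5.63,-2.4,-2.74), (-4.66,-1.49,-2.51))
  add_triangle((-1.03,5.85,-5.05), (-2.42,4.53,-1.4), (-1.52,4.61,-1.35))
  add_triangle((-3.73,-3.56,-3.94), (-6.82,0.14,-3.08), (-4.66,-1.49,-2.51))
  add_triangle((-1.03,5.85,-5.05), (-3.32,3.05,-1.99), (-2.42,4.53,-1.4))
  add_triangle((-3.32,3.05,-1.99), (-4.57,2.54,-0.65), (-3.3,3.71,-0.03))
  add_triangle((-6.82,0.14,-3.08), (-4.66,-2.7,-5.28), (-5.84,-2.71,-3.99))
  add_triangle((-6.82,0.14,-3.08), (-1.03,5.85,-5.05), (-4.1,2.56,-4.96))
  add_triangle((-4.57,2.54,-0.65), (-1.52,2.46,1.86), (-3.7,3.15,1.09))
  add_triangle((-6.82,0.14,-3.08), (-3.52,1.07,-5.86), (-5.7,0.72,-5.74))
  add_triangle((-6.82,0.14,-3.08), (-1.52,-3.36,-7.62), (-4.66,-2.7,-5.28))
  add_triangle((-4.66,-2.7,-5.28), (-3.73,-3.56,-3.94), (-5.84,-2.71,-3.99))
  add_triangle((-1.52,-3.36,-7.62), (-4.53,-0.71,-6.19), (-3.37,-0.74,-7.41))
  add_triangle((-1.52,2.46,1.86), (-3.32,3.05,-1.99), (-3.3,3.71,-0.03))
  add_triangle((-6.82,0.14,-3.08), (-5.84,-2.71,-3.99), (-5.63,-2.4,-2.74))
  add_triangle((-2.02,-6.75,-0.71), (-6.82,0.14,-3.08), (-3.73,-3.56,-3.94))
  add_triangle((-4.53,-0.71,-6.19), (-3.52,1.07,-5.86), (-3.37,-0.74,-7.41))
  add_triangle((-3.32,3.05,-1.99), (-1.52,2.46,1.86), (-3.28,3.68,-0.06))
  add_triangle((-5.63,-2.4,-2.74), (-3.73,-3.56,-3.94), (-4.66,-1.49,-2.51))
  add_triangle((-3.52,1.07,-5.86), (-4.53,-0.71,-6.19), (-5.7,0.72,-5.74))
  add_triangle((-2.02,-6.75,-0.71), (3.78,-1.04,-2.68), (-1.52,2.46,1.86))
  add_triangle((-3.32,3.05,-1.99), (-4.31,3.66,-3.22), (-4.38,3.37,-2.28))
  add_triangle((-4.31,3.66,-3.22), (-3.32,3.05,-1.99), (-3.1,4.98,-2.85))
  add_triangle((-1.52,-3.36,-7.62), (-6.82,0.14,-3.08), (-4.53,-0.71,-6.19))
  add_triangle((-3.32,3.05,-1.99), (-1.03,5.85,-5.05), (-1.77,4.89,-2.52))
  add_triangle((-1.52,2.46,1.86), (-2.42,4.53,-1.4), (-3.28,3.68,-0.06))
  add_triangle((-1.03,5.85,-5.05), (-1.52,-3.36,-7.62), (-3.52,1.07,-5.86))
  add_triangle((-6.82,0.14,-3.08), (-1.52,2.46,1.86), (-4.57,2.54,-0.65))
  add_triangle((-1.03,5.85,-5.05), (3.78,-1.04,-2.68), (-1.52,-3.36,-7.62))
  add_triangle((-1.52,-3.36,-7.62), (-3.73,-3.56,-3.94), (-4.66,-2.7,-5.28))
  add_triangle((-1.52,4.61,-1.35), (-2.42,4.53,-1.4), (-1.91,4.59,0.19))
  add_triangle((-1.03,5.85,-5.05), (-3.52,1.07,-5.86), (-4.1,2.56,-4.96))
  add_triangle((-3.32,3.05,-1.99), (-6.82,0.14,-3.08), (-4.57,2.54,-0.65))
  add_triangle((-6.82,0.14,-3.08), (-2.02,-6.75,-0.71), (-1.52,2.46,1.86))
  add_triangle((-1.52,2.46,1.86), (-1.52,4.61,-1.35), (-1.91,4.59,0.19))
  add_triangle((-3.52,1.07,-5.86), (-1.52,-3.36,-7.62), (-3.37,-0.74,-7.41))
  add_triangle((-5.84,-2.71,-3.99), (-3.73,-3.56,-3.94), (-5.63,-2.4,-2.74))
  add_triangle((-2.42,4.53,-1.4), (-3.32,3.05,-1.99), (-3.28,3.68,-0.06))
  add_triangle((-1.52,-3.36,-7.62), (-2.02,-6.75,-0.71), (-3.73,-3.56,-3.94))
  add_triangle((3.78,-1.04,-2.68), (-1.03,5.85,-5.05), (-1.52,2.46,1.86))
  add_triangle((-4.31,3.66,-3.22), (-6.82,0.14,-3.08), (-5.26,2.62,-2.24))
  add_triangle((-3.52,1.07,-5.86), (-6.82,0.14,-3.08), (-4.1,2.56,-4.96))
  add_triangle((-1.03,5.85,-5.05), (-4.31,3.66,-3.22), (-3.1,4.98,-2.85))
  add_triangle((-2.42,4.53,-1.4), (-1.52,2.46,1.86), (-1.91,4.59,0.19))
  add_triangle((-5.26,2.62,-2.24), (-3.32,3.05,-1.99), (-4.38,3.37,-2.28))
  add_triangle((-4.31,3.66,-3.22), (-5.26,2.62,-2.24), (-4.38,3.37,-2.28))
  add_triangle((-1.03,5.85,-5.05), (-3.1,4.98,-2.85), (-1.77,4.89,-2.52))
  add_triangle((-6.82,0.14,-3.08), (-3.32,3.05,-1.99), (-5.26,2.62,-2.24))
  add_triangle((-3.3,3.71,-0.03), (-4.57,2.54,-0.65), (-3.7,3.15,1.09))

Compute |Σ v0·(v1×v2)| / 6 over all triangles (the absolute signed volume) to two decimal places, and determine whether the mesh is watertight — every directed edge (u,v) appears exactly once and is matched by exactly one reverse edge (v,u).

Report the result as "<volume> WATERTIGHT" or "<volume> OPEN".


Per-triangle v0·(v1×v2)/6:
  t1: +10.1749
  t2: +1.5048
  t3: +5.7300
  t4: +34.9333
  t5: -0.0354
  t6: +0.0700
  t7: -0.8036
  t8: +2.4258
  t9: -2.3891
  t10: +5.7951
  t11: +2.5718
  t12: +5.9162
  t13: +7.6919
  t14: -0.2591
  t15: +0.6635
  t16: +9.7925
  t17: +3.0038
  t18: +5.7250
  t19: +0.1063
  t20: +3.2325
  t21: +18.2476
  t22: +3.6024
  t23: -0.0994
  t24: -1.4373
  t25: +3.7876
  t26: +0.8452
  t27: +0.2875
  t28: +0.9154
  t29: +9.6460
  t30: -4.0465
  t31: +2.4322
  t32: +24.0111
  t33: +3.1771
  t34: +44.2610
  t35: +6.9588
  t36: +1.1143
  t37: +8.6305
  t38: +6.1564
  t39: +20.2161
  t40: -0.0493
  t41: +1.2328
  t42: +1.6821
  t43: +2.4143
  t44: +19.7194
  t45: +10.1789
  t46: +4.1864
  t47: +8.4923
  t48: +5.3097
  t49: +1.3223
  t50: -0.0925
  t51: +0.8922
  t52: +2.4035
  t53: -1.8602
  t54: +1.9433
Σ = +302.3312 → |volume| = 302.33

Directed edges: 162 total, each appears once with its reverse present → watertight.

302.33 WATERTIGHT
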